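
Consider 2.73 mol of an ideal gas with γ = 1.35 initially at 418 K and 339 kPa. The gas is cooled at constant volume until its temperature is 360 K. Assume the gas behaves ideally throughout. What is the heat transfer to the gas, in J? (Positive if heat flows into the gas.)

V₁ = nRT₁/P₁ = 2.73×8.314×418/339 = 28.0 L.
Isochoric: V stays 28.0 L; P/T = const ⇒ T₂ = 360 K, P₂ = 292 kPa.
W = 0 (no volume change).
ΔU = nCvΔT = 2.73×23.8×(360−418) = -3760 J.
Q = ΔU = -3760 J.

-3760 J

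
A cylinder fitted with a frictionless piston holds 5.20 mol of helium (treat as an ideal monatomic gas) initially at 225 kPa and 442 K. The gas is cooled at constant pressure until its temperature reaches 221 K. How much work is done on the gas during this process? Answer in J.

V₁ = nRT₁/P₁ = 5.20×8.314×442/225 = 84.9 L.
Isobaric: P stays 225 kPa; V/T = const ⇒ T₂ = 221 K, V₂ = 42.5 L.
W = PΔV = 225×(42.5−84.9) kPa·L = -9550 J.
Work done on the gas = −W_by = 9550 J.

9550 J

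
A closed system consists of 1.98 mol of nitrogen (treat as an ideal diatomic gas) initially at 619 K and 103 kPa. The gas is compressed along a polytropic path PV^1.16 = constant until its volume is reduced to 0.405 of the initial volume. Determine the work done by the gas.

-9910 J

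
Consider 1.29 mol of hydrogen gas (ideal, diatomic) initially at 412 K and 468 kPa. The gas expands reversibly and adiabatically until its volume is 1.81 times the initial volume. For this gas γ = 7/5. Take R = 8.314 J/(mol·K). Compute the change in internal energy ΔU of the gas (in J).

V₁ = nRT₁/P₁ = 1.29×8.314×412/468 = 9.44 L.
Adiabatic: TV^(γ−1) = const ⇒ T₂ = 412×(0.552)^0.400 = 325 K; PV^γ = const ⇒ P₂ = 204 kPa.
For an ideal gas ΔU = nCvΔT with Cv = (5/2)R = 20.8 J/(mol·K).
ΔU = 1.29×20.8×(325−412) = -2330 J.

-2330 J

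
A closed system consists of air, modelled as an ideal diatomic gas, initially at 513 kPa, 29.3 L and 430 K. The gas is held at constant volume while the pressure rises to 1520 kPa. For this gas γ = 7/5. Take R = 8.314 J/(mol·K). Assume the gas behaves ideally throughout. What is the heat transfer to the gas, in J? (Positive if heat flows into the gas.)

73800 J

n = P₁V₁/(RT₁) = 513×29.3/(8.314×430) = 4.20 mol.
Isochoric: V stays 29.3 L; P/T = const ⇒ T₂ = 1270 K, P₂ = 1520 kPa.
W = 0 (no volume change).
ΔU = nCvΔT = 4.20×20.8×(1270−430) = 73800 J.
Q = ΔU = 73800 J.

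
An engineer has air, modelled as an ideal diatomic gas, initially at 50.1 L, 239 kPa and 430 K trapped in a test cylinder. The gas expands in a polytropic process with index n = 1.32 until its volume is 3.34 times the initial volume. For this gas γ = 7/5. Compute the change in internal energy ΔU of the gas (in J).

-9580 J

n = P₁V₁/(RT₁) = 239×50.1/(8.314×430) = 3.35 mol.
Polytropic n=1.32: T₂ = T₁(V₁/V₂)^(n−1) = 430×(0.299)^0.32 = 292 K; P₂ = P₁(V₁/V₂)^n = 48.6 kPa.
For an ideal gas ΔU = nCvΔT with Cv = (5/2)R = 20.8 J/(mol·K).
ΔU = 3.35×20.8×(292−430) = -9580 J.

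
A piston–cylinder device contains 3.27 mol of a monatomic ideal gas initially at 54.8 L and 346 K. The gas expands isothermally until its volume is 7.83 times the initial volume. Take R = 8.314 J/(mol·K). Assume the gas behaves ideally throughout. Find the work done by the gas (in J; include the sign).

19400 J

P₁ = nRT₁/V₁ = 3.27×8.314×346/54.8 = 172 kPa.
Isothermal: T stays 346 K; PV = const ⇒ V₂ = 429 L, P₂ = 21.9 kPa.
W = nRT ln(V₂/V₁) = 3.27×8.314×346×ln(7.83) = 19400 J.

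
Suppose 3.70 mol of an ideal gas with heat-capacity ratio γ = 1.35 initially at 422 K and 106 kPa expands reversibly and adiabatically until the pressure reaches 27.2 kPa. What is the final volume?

335 L

V₁ = nRT₁/P₁ = 3.70×8.314×422/106 = 122 L.
Adiabatic: T₂/T₁ = (P₂/P₁)^((γ−1)/γ) ⇒ T₂ = 422×(0.257)^0.259 = 297 K; V₂ = 335 L.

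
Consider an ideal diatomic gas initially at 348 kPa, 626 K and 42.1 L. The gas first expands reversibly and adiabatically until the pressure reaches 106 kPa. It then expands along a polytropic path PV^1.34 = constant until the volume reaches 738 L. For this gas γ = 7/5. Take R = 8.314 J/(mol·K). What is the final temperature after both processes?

n = P₁V₁/(RT₁) = 348×42.1/(8.314×626) = 2.81 mol.
Step 1 — Adiabatic: T₂/T₁ = (P₂/P₁)^((γ−1)/γ) ⇒ T₂ = 626×(0.305)^0.286 = 446 K; V₂ = 98.4 L.
ΔU = nCvΔT = 2.81×20.8×(446−626) = -10500 J.
Q = 0 for an adiabatic process, so W = −ΔU = 10500 J.
State after step 1: P = 106 kPa, V = 98.4 L, T = 446 K.
Step 2 — Polytropic n=1.34: T₂ = T₁(V₁/V₂)^(n−1) = 446×(0.133)^0.34 = 225 K; P₂ = P₁(V₁/V₂)^n = 7.13 kPa.
W = (P₁V₁−P₂V₂)/(n−1) = (106×98.4−7.13×738)/0.34 = 15200 J.
ΔU = nCvΔT = 2.81×20.8×(225−446) = -12900 J.
Q = ΔU + W = 2280 J.
Net over both steps: W = 25800 J, Q = 2280 J, ΔU = -23500 J.

225 K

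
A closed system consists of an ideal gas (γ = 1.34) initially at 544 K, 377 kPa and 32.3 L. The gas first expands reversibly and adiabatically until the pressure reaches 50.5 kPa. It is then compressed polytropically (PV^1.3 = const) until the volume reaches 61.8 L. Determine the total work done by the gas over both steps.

n = P₁V₁/(RT₁) = 377×32.3/(8.314×544) = 2.69 mol.
Step 1 — Adiabatic: T₂/T₁ = (P₂/P₁)^((γ−1)/γ) ⇒ T₂ = 544×(0.134)^0.254 = 327 K; V₂ = 145 L.
ΔU = nCvΔT = 2.69×24.5×(327−544) = -14300 J.
Q = 0 for an adiabatic process, so W = −ΔU = 14300 J.
State after step 1: P = 50.5 kPa, V = 145 L, T = 327 K.
Step 2 — Polytropic n=1.3: T₂ = T₁(V₁/V₂)^(n−1) = 327×(2.34)^0.30 = 422 K; P₂ = P₁(V₁/V₂)^n = 153 kPa.
W = (P₁V₁−P₂V₂)/(n−1) = (50.5×145−153×61.8)/0.30 = -7090 J.
ΔU = nCvΔT = 2.69×24.5×(422−327) = 6260 J.
Q = ΔU + W = -834 J.
Net over both steps: W = 7220 J, Q = -834 J, ΔU = -8050 J.

7220 J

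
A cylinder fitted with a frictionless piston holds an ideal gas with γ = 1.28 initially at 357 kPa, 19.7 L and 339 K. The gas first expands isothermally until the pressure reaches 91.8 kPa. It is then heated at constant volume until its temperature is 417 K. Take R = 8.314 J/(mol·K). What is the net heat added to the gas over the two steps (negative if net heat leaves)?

15300 J

n = P₁V₁/(RT₁) = 357×19.7/(8.314×339) = 2.50 mol.
Step 1 — Isothermal: T stays 339 K; PV = const ⇒ V₂ = 76.6 L, P₂ = 91.8 kPa.
ΔU = 0 (ideal gas, T constant).
W = nRT ln(V₂/V₁) = 2.50×8.314×339×ln(3.89) = 9550 J.
Q = ΔU + W = 9550 J.
State after step 1: P = 91.8 kPa, V = 76.6 L, T = 339 K.
Step 2 — Isochoric: V stays 76.6 L; P/T = const ⇒ T₂ = 417 K, P₂ = 113 kPa.
W = 0 (no volume change).
ΔU = nCvΔT = 2.50×29.7×(417−339) = 5780 J.
Q = ΔU = 5780 J.
Net over both steps: W = 9550 J, Q = 15300 J, ΔU = 5780 J.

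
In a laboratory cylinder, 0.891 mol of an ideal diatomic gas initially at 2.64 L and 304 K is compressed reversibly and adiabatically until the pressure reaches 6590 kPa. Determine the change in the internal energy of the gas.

4470 J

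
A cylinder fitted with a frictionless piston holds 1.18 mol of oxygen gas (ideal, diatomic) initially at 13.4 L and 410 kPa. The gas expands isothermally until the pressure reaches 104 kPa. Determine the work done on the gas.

T₁ = P₁V₁/(nR) = 410×13.4/(1.18×8.314) = 560 K.
Isothermal: T stays 560 K; PV = const ⇒ V₂ = 52.8 L, P₂ = 104 kPa.
W = nRT ln(V₂/V₁) = 1.18×8.314×560×ln(3.94) = 7540 J.
Work done on the gas = −W_by = -7540 J.

-7540 J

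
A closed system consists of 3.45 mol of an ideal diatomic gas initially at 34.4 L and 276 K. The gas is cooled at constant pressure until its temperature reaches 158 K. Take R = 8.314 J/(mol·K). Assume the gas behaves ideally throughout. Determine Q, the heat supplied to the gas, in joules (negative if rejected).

-11800 J

P₁ = nRT₁/V₁ = 3.45×8.314×276/34.4 = 230 kPa.
Isobaric: P stays 230 kPa; V/T = const ⇒ T₂ = 158 K, V₂ = 19.7 L.
W = PΔV = 230×(19.7−34.4) kPa·L = -3380 J.
ΔU = nCvΔT = 3.45×20.8×(158−276) = -8460 J.
Q = ΔU + W = nCpΔT = -11800 J.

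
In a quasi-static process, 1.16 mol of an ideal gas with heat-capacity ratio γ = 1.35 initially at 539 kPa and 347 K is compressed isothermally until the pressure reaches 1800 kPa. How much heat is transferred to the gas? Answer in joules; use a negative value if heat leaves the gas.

V₁ = nRT₁/P₁ = 1.16×8.314×347/539 = 6.21 L.
Isothermal: T stays 347 K; PV = const ⇒ V₂ = 1.86 L, P₂ = 1800 kPa.
ΔU = 0 (ideal gas, T constant).
W = nRT ln(V₂/V₁) = 1.16×8.314×347×ln(0.299) = -4040 J.
Q = ΔU + W = -4040 J.

-4040 J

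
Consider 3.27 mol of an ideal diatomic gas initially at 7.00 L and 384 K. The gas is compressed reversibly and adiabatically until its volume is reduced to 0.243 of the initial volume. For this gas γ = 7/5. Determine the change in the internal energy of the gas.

19900 J

P₁ = nRT₁/V₁ = 3.27×8.314×384/7.00 = 1490 kPa.
Adiabatic: TV^(γ−1) = const ⇒ T₂ = 384×(4.12)^0.400 = 676 K; PV^γ = const ⇒ P₂ = 10800 kPa.
For an ideal gas ΔU = nCvΔT with Cv = (5/2)R = 20.8 J/(mol·K).
ΔU = 3.27×20.8×(676−384) = 19900 J.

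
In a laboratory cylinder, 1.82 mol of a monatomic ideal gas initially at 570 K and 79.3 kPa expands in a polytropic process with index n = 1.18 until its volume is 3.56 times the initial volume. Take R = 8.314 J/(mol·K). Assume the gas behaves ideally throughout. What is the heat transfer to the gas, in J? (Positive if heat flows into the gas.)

V₁ = nRT₁/P₁ = 1.82×8.314×570/79.3 = 109 L.
Polytropic n=1.18: T₂ = T₁(V₁/V₂)^(n−1) = 570×(0.281)^0.18 = 454 K; P₂ = P₁(V₁/V₂)^n = 17.7 kPa.
W = (P₁V₁−P₂V₂)/(n−1) = (79.3×109−17.7×387)/0.18 = 9790 J.
ΔU = nCvΔT = 1.82×12.5×(454−570) = -2640 J.
Q = ΔU + W = 7150 J.

7150 J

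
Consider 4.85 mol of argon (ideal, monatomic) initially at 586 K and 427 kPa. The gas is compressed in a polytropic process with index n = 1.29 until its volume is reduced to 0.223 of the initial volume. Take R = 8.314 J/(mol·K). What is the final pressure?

V₁ = nRT₁/P₁ = 4.85×8.314×586/427 = 55.3 L.
Polytropic n=1.29: T₂ = T₁(V₁/V₂)^(n−1) = 586×(4.48)^0.29 = 906 K; P₂ = P₁(V₁/V₂)^n = 2960 kPa.

2960 kPa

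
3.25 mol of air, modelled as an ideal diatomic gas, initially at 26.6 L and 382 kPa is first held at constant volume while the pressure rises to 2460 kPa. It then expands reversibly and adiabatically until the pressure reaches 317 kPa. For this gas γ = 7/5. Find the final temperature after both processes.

1350 K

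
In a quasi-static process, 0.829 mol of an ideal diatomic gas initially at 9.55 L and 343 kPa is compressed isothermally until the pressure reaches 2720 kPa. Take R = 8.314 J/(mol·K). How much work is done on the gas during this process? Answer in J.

T₁ = P₁V₁/(nR) = 343×9.55/(0.829×8.314) = 475 K.
Isothermal: T stays 475 K; PV = const ⇒ V₂ = 1.20 L, P₂ = 2720 kPa.
W = nRT ln(V₂/V₁) = 0.829×8.314×475×ln(0.126) = -6780 J.
Work done on the gas = −W_by = 6780 J.

6780 J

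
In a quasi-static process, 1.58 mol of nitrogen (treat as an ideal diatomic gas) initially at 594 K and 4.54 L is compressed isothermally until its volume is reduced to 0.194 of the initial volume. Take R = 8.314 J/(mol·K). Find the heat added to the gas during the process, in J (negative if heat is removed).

P₁ = nRT₁/V₁ = 1.58×8.314×594/4.54 = 1720 kPa.
Isothermal: T stays 594 K; PV = const ⇒ V₂ = 0.881 L, P₂ = 8860 kPa.
ΔU = 0 (ideal gas, T constant).
W = nRT ln(V₂/V₁) = 1.58×8.314×594×ln(0.194) = -12800 J.
Q = ΔU + W = -12800 J.

-12800 J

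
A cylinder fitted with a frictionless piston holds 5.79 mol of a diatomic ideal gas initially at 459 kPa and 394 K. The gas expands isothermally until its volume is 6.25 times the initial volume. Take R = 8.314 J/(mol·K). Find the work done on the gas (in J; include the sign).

V₁ = nRT₁/P₁ = 5.79×8.314×394/459 = 41.3 L.
Isothermal: T stays 394 K; PV = const ⇒ V₂ = 258 L, P₂ = 73.4 kPa.
W = nRT ln(V₂/V₁) = 5.79×8.314×394×ln(6.25) = 34800 J.
Work done on the gas = −W_by = -34800 J.

-34800 J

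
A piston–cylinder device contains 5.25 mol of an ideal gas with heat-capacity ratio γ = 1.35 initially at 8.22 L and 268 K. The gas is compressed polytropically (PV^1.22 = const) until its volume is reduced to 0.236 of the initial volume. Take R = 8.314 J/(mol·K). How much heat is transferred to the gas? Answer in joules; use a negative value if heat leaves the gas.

P₁ = nRT₁/V₁ = 5.25×8.314×268/8.22 = 1420 kPa.
Polytropic n=1.22: T₂ = T₁(V₁/V₂)^(n−1) = 268×(4.24)^0.22 = 368 K; P₂ = P₁(V₁/V₂)^n = 8280 kPa.
W = (P₁V₁−P₂V₂)/(n−1) = (1420×8.22−8280×1.94)/0.22 = -19900 J.
ΔU = nCvΔT = 5.25×23.8×(368−268) = 12500 J.
Q = ΔU + W = -7380 J.

-7380 J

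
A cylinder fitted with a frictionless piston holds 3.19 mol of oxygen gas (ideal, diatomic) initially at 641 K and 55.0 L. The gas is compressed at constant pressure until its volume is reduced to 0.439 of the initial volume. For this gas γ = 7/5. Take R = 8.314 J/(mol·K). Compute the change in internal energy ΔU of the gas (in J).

P₁ = nRT₁/V₁ = 3.19×8.314×641/55.0 = 309 kPa.
Isobaric: P stays 309 kPa; V/T = const ⇒ T₂ = 281 K, V₂ = 24.1 L.
For an ideal gas ΔU = nCvΔT with Cv = (5/2)R = 20.8 J/(mol·K).
ΔU = 3.19×20.8×(281−641) = -23800 J.

-23800 J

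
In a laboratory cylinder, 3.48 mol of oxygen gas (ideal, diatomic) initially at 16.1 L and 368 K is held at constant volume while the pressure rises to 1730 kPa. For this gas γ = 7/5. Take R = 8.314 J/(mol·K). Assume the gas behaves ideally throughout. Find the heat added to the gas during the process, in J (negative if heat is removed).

43000 J

P₁ = nRT₁/V₁ = 3.48×8.314×368/16.1 = 661 kPa.
Isochoric: V stays 16.1 L; P/T = const ⇒ T₂ = 963 K, P₂ = 1730 kPa.
W = 0 (no volume change).
ΔU = nCvΔT = 3.48×20.8×(963−368) = 43000 J.
Q = ΔU = 43000 J.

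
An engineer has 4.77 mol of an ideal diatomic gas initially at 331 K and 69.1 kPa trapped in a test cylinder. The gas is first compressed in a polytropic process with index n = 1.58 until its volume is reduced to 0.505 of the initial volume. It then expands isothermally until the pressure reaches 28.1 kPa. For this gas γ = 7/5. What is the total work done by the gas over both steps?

27600 J

V₁ = nRT₁/P₁ = 4.77×8.314×331/69.1 = 190 L.
Step 1 — Polytropic n=1.58: T₂ = T₁(V₁/V₂)^(n−1) = 331×(1.98)^0.58 = 492 K; P₂ = P₁(V₁/V₂)^n = 203 kPa.
W = (P₁V₁−P₂V₂)/(n−1) = (69.1×190−203×95.9)/0.58 = -11000 J.
ΔU = nCvΔT = 4.77×20.8×(492−331) = 16000 J.
Q = ΔU + W = 4950 J.
State after step 1: P = 203 kPa, V = 95.9 L, T = 492 K.
Step 2 — Isothermal: T stays 492 K; PV = const ⇒ V₂ = 694 L, P₂ = 28.1 kPa.
ΔU = 0 (ideal gas, T constant).
W = nRT ln(V₂/V₁) = 4.77×8.314×492×ln(7.24) = 38600 J.
Q = ΔU + W = 38600 J.
Net over both steps: W = 27600 J, Q = 43600 J, ΔU = 16000 J.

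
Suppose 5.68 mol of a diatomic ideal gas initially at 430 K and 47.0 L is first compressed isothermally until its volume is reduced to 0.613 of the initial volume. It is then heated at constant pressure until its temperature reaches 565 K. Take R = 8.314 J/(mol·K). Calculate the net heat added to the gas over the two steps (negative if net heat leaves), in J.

12400 J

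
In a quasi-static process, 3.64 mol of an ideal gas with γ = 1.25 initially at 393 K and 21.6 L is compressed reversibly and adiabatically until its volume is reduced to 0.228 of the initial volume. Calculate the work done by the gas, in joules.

-21300 J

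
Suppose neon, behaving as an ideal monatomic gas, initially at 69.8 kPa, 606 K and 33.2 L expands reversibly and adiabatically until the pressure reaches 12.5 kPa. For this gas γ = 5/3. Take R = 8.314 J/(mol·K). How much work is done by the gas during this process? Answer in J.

n = P₁V₁/(RT₁) = 69.8×33.2/(8.314×606) = 0.460 mol.
Adiabatic: T₂/T₁ = (P₂/P₁)^((γ−1)/γ) ⇒ T₂ = 606×(0.179)^0.400 = 305 K; V₂ = 93.2 L.
ΔU = nCvΔT = 0.460×12.5×(305−606) = -1730 J.
Q = 0 for an adiabatic process, so W = −ΔU = 1730 J.

1730 J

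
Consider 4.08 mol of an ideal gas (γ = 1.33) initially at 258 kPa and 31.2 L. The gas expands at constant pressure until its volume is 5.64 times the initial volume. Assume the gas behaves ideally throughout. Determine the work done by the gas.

37400 J

T₁ = P₁V₁/(nR) = 258×31.2/(4.08×8.314) = 237 K.
Isobaric: P stays 258 kPa; V/T = const ⇒ T₂ = 1340 K, V₂ = 176 L.
W = PΔV = 258×(176−31.2) kPa·L = 37400 J.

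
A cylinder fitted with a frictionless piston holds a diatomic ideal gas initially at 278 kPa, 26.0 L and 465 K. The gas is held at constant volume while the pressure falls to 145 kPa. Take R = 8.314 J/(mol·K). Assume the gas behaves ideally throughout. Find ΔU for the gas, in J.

-8640 J

n = P₁V₁/(RT₁) = 278×26.0/(8.314×465) = 1.87 mol.
Isochoric: V stays 26.0 L; P/T = const ⇒ T₂ = 243 K, P₂ = 145 kPa.
For an ideal gas ΔU = nCvΔT with Cv = (5/2)R = 20.8 J/(mol·K).
ΔU = 1.87×20.8×(243−465) = -8640 J.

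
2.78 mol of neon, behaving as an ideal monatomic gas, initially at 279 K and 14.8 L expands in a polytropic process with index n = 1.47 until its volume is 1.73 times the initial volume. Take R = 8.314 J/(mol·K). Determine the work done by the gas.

P₁ = nRT₁/V₁ = 2.78×8.314×279/14.8 = 436 kPa.
Polytropic n=1.47: T₂ = T₁(V₁/V₂)^(n−1) = 279×(0.578)^0.47 = 216 K; P₂ = P₁(V₁/V₂)^n = 195 kPa.
W = (P₁V₁−P₂V₂)/(n−1) = (436×14.8−195×25.6)/0.47 = 3120 J.

3120 J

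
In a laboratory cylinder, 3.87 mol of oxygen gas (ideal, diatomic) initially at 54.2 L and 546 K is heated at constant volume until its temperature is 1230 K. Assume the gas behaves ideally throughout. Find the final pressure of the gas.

730 kPa

P₁ = nRT₁/V₁ = 3.87×8.314×546/54.2 = 324 kPa.
Isochoric: V stays 54.2 L; P/T = const ⇒ T₂ = 1230 K, P₂ = 730 kPa.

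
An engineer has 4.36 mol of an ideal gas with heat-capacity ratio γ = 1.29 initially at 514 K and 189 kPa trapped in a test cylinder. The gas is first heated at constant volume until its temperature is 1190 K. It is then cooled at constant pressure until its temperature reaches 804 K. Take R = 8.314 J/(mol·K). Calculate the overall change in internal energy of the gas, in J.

V₁ = nRT₁/P₁ = 4.36×8.314×514/189 = 98.6 L.
Step 1 — Isochoric: V stays 98.6 L; P/T = const ⇒ T₂ = 1190 K, P₂ = 438 kPa.
W = 0 (no volume change).
ΔU = nCvΔT = 4.36×28.7×(1190−514) = 84500 J.
Q = ΔU = 84500 J.
State after step 1: P = 438 kPa, V = 98.6 L, T = 1190 K.
Step 2 — Isobaric: P stays 438 kPa; V/T = const ⇒ T₂ = 804 K, V₂ = 66.6 L.
W = PΔV = 438×(66.6−98.6) kPa·L = -14000 J.
ΔU = nCvΔT = 4.36×28.7×(804−1190) = -48200 J.
Q = ΔU + W = nCpΔT = -62200 J.
Net over both steps: W = -14000 J, Q = 22300 J, ΔU = 36200 J.

36200 J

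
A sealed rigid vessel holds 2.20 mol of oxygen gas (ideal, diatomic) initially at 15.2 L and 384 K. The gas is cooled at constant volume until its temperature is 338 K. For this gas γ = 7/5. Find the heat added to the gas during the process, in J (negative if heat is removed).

-2100 J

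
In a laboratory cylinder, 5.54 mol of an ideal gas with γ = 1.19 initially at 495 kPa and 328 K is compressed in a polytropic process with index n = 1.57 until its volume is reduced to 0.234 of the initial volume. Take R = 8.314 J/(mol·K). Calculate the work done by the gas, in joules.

V₁ = nRT₁/P₁ = 5.54×8.314×328/495 = 30.5 L.
Polytropic n=1.57: T₂ = T₁(V₁/V₂)^(n−1) = 328×(4.27)^0.57 = 751 K; P₂ = P₁(V₁/V₂)^n = 4840 kPa.
W = (P₁V₁−P₂V₂)/(n−1) = (495×30.5−4840×7.14)/0.57 = -34200 J.

-34200 J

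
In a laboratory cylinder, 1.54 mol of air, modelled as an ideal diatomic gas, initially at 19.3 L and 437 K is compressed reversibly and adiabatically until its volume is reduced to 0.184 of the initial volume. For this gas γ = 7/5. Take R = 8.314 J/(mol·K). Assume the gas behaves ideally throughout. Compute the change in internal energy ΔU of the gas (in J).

13500 J

P₁ = nRT₁/V₁ = 1.54×8.314×437/19.3 = 290 kPa.
Adiabatic: TV^(γ−1) = const ⇒ T₂ = 437×(5.43)^0.400 = 860 K; PV^γ = const ⇒ P₂ = 3100 kPa.
For an ideal gas ΔU = nCvΔT with Cv = (5/2)R = 20.8 J/(mol·K).
ΔU = 1.54×20.8×(860−437) = 13500 J.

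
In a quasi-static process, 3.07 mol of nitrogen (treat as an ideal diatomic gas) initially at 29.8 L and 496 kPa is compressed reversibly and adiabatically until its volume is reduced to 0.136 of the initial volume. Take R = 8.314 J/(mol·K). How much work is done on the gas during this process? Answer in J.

T₁ = P₁V₁/(nR) = 496×29.8/(3.07×8.314) = 579 K.
Adiabatic: TV^(γ−1) = const ⇒ T₂ = 579×(7.35)^0.400 = 1290 K; PV^γ = const ⇒ P₂ = 8100 kPa.
ΔU = nCvΔT = 3.07×20.8×(1290−579) = 45100 J.
Q = 0 for an adiabatic process, so W = −ΔU = -45100 J.
Work done on the gas = −W_by = 45100 J.

45100 J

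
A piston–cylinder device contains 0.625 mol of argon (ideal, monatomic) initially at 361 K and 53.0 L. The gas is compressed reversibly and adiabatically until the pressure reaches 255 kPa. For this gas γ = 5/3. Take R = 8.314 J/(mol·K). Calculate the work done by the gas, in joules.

-3390 J

P₁ = nRT₁/V₁ = 0.625×8.314×361/53.0 = 35.4 kPa.
Adiabatic: T₂/T₁ = (P₂/P₁)^((γ−1)/γ) ⇒ T₂ = 361×(7.20)^0.400 = 795 K; V₂ = 16.2 L.
ΔU = nCvΔT = 0.625×12.5×(795−361) = 3390 J.
Q = 0 for an adiabatic process, so W = −ΔU = -3390 J.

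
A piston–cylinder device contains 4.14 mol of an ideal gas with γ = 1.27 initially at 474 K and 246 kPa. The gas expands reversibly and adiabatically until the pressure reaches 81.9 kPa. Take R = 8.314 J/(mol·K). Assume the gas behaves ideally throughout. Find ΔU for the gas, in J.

-12600 J

V₁ = nRT₁/P₁ = 4.14×8.314×474/246 = 66.3 L.
Adiabatic: T₂/T₁ = (P₂/P₁)^((γ−1)/γ) ⇒ T₂ = 474×(0.333)^0.213 = 375 K; V₂ = 158 L.
For an ideal gas ΔU = nCvΔT with Cv = R/(γ−1) = 30.8 J/(mol·K).
ΔU = 4.14×30.8×(375−474) = -12600 J.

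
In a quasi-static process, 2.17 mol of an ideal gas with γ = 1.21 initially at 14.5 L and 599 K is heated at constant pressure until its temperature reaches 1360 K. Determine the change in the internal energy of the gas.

P₁ = nRT₁/V₁ = 2.17×8.314×599/14.5 = 745 kPa.
Isobaric: P stays 745 kPa; V/T = const ⇒ T₂ = 1360 K, V₂ = 32.9 L.
For an ideal gas ΔU = nCvΔT with Cv = R/(γ−1) = 39.6 J/(mol·K).
ΔU = 2.17×39.6×(1360−599) = 65400 J.

65400 J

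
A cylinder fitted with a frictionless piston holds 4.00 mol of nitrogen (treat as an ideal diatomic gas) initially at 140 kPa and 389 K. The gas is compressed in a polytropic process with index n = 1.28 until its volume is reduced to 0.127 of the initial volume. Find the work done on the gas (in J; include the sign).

V₁ = nRT₁/P₁ = 4.00×8.314×389/140 = 92.4 L.
Polytropic n=1.28: T₂ = T₁(V₁/V₂)^(n−1) = 389×(7.87)^0.28 = 693 K; P₂ = P₁(V₁/V₂)^n = 1960 kPa.
W = (P₁V₁−P₂V₂)/(n−1) = (140×92.4−1960×11.7)/0.28 = -36100 J.
Work done on the gas = −W_by = 36100 J.

36100 J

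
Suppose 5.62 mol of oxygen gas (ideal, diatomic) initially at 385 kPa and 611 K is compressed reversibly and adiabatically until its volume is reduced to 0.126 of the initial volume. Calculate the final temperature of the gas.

V₁ = nRT₁/P₁ = 5.62×8.314×611/385 = 74.2 L.
Adiabatic: TV^(γ−1) = const ⇒ T₂ = 611×(7.94)^0.400 = 1400 K; PV^γ = const ⇒ P₂ = 7000 kPa.

1400 K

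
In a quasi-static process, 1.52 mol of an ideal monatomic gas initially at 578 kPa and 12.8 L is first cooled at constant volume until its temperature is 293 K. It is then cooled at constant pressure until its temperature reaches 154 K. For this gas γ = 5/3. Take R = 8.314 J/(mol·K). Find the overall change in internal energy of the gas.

-8180 J

T₁ = P₁V₁/(nR) = 578×12.8/(1.52×8.314) = 585 K.
Step 1 — Isochoric: V stays 12.8 L; P/T = const ⇒ T₂ = 293 K, P₂ = 289 kPa.
W = 0 (no volume change).
ΔU = nCvΔT = 1.52×12.5×(293−585) = -5540 J.
Q = ΔU = -5540 J.
State after step 1: P = 289 kPa, V = 12.8 L, T = 293 K.
Step 2 — Isobaric: P stays 289 kPa; V/T = const ⇒ T₂ = 154 K, V₂ = 6.73 L.
W = PΔV = 289×(6.73−12.8) kPa·L = -1760 J.
ΔU = nCvΔT = 1.52×12.5×(154−293) = -2630 J.
Q = ΔU + W = nCpΔT = -4390 J.
Net over both steps: W = -1760 J, Q = -9930 J, ΔU = -8180 J.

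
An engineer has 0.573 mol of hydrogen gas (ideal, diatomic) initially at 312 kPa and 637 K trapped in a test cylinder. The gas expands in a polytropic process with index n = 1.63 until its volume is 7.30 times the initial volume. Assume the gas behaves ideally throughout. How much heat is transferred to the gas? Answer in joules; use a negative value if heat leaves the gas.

V₁ = nRT₁/P₁ = 0.573×8.314×637/312 = 9.73 L.
Polytropic n=1.63: T₂ = T₁(V₁/V₂)^(n−1) = 637×(0.137)^0.63 = 182 K; P₂ = P₁(V₁/V₂)^n = 12.2 kPa.
W = (P₁V₁−P₂V₂)/(n−1) = (312×9.73−12.2×71.0)/0.63 = 3440 J.
ΔU = nCvΔT = 0.573×20.8×(182−637) = -5420 J.
Q = ΔU + W = -1980 J.

-1980 J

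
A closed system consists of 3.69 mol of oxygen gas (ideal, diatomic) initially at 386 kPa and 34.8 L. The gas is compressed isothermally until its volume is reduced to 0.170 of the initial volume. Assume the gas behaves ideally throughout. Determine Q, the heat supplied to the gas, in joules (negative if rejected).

T₁ = P₁V₁/(nR) = 386×34.8/(3.69×8.314) = 438 K.
Isothermal: T stays 438 K; PV = const ⇒ V₂ = 5.92 L, P₂ = 2270 kPa.
ΔU = 0 (ideal gas, T constant).
W = nRT ln(V₂/V₁) = 3.69×8.314×438×ln(0.170) = -23800 J.
Q = ΔU + W = -23800 J.

-23800 J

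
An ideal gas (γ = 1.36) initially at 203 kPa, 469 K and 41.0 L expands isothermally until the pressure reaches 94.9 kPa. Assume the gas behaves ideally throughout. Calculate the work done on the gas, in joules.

n = P₁V₁/(RT₁) = 203×41.0/(8.314×469) = 2.13 mol.
Isothermal: T stays 469 K; PV = const ⇒ V₂ = 87.7 L, P₂ = 94.9 kPa.
W = nRT ln(V₂/V₁) = 2.13×8.314×469×ln(2.14) = 6330 J.
Work done on the gas = −W_by = -6330 J.

-6330 J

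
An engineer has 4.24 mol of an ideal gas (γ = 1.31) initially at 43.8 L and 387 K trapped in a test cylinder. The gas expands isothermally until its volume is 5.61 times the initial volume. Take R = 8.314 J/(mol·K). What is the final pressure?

55.5 kPa

P₁ = nRT₁/V₁ = 4.24×8.314×387/43.8 = 311 kPa.
Isothermal: T stays 387 K; PV = const ⇒ V₂ = 246 L, P₂ = 55.5 kPa.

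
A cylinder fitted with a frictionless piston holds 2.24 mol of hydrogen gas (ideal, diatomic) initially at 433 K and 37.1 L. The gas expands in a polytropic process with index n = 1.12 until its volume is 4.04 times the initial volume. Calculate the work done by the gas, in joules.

P₁ = nRT₁/V₁ = 2.24×8.314×433/37.1 = 217 kPa.
Polytropic n=1.12: T₂ = T₁(V₁/V₂)^(n−1) = 433×(0.248)^0.12 = 366 K; P₂ = P₁(V₁/V₂)^n = 45.5 kPa.
W = (P₁V₁−P₂V₂)/(n−1) = (217×37.1−45.5×150)/0.12 = 10400 J.

10400 J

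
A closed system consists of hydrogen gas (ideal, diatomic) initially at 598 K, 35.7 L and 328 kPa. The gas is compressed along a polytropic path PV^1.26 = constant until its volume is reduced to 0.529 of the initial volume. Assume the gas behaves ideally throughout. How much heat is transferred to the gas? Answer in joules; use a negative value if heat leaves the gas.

-2840 J

n = P₁V₁/(RT₁) = 328×35.7/(8.314×598) = 2.36 mol.
Polytropic n=1.26: T₂ = T₁(V₁/V₂)^(n−1) = 598×(1.89)^0.26 = 706 K; P₂ = P₁(V₁/V₂)^n = 732 kPa.
W = (P₁V₁−P₂V₂)/(n−1) = (328×35.7−732×18.9)/0.26 = -8110 J.
ΔU = nCvΔT = 2.36×20.8×(706−598) = 5270 J.
Q = ΔU + W = -2840 J.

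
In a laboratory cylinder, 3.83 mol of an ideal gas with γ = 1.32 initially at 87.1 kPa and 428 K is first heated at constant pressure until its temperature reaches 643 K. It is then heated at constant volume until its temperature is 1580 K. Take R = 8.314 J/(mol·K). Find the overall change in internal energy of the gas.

115000 J

V₁ = nRT₁/P₁ = 3.83×8.314×428/87.1 = 156 L.
Step 1 — Isobaric: P stays 87.1 kPa; V/T = const ⇒ T₂ = 643 K, V₂ = 235 L.
W = PΔV = 87.1×(235−156) kPa·L = 6850 J.
ΔU = nCvΔT = 3.83×26.0×(643−428) = 21400 J.
Q = ΔU + W = nCpΔT = 28200 J.
State after step 1: P = 87.1 kPa, V = 235 L, T = 643 K.
Step 2 — Isochoric: V stays 235 L; P/T = const ⇒ T₂ = 1580 K, P₂ = 214 kPa.
W = 0 (no volume change).
ΔU = nCvΔT = 3.83×26.0×(1580−643) = 93200 J.
Q = ΔU = 93200 J.
Net over both steps: W = 6850 J, Q = 121000 J, ΔU = 115000 J.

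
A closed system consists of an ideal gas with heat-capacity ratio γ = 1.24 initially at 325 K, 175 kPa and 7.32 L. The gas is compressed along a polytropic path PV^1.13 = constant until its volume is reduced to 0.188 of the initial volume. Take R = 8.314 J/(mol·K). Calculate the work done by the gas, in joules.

n = P₁V₁/(RT₁) = 175×7.32/(8.314×325) = 0.474 mol.
Polytropic n=1.13: T₂ = T₁(V₁/V₂)^(n−1) = 325×(5.32)^0.13 = 404 K; P₂ = P₁(V₁/V₂)^n = 1160 kPa.
W = (P₁V₁−P₂V₂)/(n−1) = (175×7.32−1160×1.38)/0.13 = -2390 J.

-2390 J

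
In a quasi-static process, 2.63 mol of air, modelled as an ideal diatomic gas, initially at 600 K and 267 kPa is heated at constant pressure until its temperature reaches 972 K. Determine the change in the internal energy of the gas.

V₁ = nRT₁/P₁ = 2.63×8.314×600/267 = 49.1 L.
Isobaric: P stays 267 kPa; V/T = const ⇒ T₂ = 972 K, V₂ = 79.6 L.
For an ideal gas ΔU = nCvΔT with Cv = (5/2)R = 20.8 J/(mol·K).
ΔU = 2.63×20.8×(972−600) = 20300 J.

20300 J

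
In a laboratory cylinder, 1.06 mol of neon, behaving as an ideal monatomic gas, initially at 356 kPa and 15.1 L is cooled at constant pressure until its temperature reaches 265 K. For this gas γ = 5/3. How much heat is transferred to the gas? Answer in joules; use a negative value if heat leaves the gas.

T₁ = P₁V₁/(nR) = 356×15.1/(1.06×8.314) = 610 K.
Isobaric: P stays 356 kPa; V/T = const ⇒ T₂ = 265 K, V₂ = 6.56 L.
W = PΔV = 356×(6.56−15.1) kPa·L = -3040 J.
ΔU = nCvΔT = 1.06×12.5×(265−610) = -4560 J.
Q = ΔU + W = nCpΔT = -7600 J.

-7600 J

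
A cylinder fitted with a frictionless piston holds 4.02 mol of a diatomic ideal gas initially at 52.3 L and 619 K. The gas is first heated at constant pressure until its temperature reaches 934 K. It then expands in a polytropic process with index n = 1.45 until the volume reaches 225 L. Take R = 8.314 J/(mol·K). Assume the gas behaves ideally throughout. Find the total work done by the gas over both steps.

36600 J

P₁ = nRT₁/V₁ = 4.02×8.314×619/52.3 = 396 kPa.
Step 1 — Isobaric: P stays 396 kPa; V/T = const ⇒ T₂ = 934 K, V₂ = 78.9 L.
W = PΔV = 396×(78.9−52.3) kPa·L = 10500 J.
ΔU = nCvΔT = 4.02×20.8×(934−619) = 26300 J.
Q = ΔU + W = nCpΔT = 36800 J.
State after step 1: P = 396 kPa, V = 78.9 L, T = 934 K.
Step 2 — Polytropic n=1.45: T₂ = T₁(V₁/V₂)^(n−1) = 934×(0.351)^0.45 = 583 K; P₂ = P₁(V₁/V₂)^n = 86.6 kPa.
W = (P₁V₁−P₂V₂)/(n−1) = (396×78.9−86.6×225)/0.45 = 26100 J.
ΔU = nCvΔT = 4.02×20.8×(583−934) = -29300 J.
Q = ΔU + W = -3260 J.
Net over both steps: W = 36600 J, Q = 33600 J, ΔU = -3020 J.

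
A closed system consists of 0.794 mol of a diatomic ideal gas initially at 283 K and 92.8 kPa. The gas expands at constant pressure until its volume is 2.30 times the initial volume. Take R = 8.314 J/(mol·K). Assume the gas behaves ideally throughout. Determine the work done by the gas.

V₁ = nRT₁/P₁ = 0.794×8.314×283/92.8 = 20.1 L.
Isobaric: P stays 92.8 kPa; V/T = const ⇒ T₂ = 651 K, V₂ = 46.3 L.
W = PΔV = 92.8×(46.3−20.1) kPa·L = 2430 J.

2430 J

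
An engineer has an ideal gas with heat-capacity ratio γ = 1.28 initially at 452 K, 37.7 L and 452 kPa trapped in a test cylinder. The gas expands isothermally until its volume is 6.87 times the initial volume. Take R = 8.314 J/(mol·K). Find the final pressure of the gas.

65.8 kPa

Isothermal: T stays 452 K; PV = const ⇒ V₂ = 259 L, P₂ = 65.8 kPa.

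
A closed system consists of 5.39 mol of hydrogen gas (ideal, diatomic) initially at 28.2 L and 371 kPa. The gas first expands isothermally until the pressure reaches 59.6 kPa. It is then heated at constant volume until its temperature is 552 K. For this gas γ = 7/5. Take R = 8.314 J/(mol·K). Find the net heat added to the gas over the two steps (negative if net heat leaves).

54800 J

T₁ = P₁V₁/(nR) = 371×28.2/(5.39×8.314) = 233 K.
Step 1 — Isothermal: T stays 233 K; PV = const ⇒ V₂ = 176 L, P₂ = 59.6 kPa.
ΔU = 0 (ideal gas, T constant).
W = nRT ln(V₂/V₁) = 5.39×8.314×233×ln(6.22) = 19100 J.
Q = ΔU + W = 19100 J.
State after step 1: P = 59.6 kPa, V = 176 L, T = 233 K.
Step 2 — Isochoric: V stays 176 L; P/T = const ⇒ T₂ = 552 K, P₂ = 141 kPa.
W = 0 (no volume change).
ΔU = nCvΔT = 5.39×20.8×(552−233) = 35700 J.
Q = ΔU = 35700 J.
Net over both steps: W = 19100 J, Q = 54800 J, ΔU = 35700 J.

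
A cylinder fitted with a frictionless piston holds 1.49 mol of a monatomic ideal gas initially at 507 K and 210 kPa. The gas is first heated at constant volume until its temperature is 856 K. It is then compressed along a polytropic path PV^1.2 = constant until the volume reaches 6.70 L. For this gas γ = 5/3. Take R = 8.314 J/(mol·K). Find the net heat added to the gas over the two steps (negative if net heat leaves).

V₁ = nRT₁/P₁ = 1.49×8.314×507/210 = 29.9 L.
Step 1 — Isochoric: V stays 29.9 L; P/T = const ⇒ T₂ = 856 K, P₂ = 355 kPa.
W = 0 (no volume change).
ΔU = nCvΔT = 1.49×12.5×(856−507) = 6490 J.
Q = ΔU = 6490 J.
State after step 1: P = 355 kPa, V = 29.9 L, T = 856 K.
Step 2 — Polytropic n=1.2: T₂ = T₁(V₁/V₂)^(n−1) = 856×(4.46)^0.20 = 1150 K; P₂ = P₁(V₁/V₂)^n = 2130 kPa.
W = (P₁V₁−P₂V₂)/(n−1) = (355×29.9−2130×6.70)/0.20 = -18500 J.
ΔU = nCvΔT = 1.49×12.5×(1150−856) = 5550 J.
Q = ΔU + W = -12900 J.
Net over both steps: W = -18500 J, Q = -6460 J, ΔU = 12000 J.

-6460 J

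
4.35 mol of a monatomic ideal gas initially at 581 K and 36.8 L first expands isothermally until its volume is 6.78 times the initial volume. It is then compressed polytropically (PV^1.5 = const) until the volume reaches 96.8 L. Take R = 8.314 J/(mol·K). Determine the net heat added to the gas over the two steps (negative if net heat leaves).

P₁ = nRT₁/V₁ = 4.35×8.314×581/36.8 = 571 kPa.
Step 1 — Isothermal: T stays 581 K; PV = const ⇒ V₂ = 250 L, P₂ = 84.2 kPa.
ΔU = 0 (ideal gas, T constant).
W = nRT ln(V₂/V₁) = 4.35×8.314×581×ln(6.78) = 40200 J.
Q = ΔU + W = 40200 J.
State after step 1: P = 84.2 kPa, V = 250 L, T = 581 K.
Step 2 — Polytropic n=1.5: T₂ = T₁(V₁/V₂)^(n−1) = 581×(2.58)^0.50 = 933 K; P₂ = P₁(V₁/V₂)^n = 348 kPa.
W = (P₁V₁−P₂V₂)/(n−1) = (84.2×250−348×96.8)/0.50 = -25400 J.
ΔU = nCvΔT = 4.35×12.5×(933−581) = 19100 J.
Q = ΔU + W = -6360 J.
Net over both steps: W = 14800 J, Q = 33900 J, ΔU = 19100 J.

33900 J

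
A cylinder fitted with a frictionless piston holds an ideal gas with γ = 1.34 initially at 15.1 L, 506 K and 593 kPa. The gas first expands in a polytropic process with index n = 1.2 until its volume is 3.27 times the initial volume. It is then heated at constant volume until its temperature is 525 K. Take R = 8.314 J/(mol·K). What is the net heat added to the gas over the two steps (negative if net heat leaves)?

10400 J

n = P₁V₁/(RT₁) = 593×15.1/(8.314×506) = 2.13 mol.
Step 1 — Polytropic n=1.2: T₂ = T₁(V₁/V₂)^(n−1) = 506×(0.306)^0.20 = 399 K; P₂ = P₁(V₁/V₂)^n = 143 kPa.
W = (P₁V₁−P₂V₂)/(n−1) = (593×15.1−143×49.4)/0.20 = 9450 J.
ΔU = nCvΔT = 2.13×24.5×(399−506) = -5560 J.
Q = ΔU + W = 3890 J.
State after step 1: P = 143 kPa, V = 49.4 L, T = 399 K.
Step 2 — Isochoric: V stays 49.4 L; P/T = const ⇒ T₂ = 525 K, P₂ = 188 kPa.
W = 0 (no volume change).
ΔU = nCvΔT = 2.13×24.5×(525−399) = 6550 J.
Q = ΔU = 6550 J.
Net over both steps: W = 9450 J, Q = 10400 J, ΔU = 989 J.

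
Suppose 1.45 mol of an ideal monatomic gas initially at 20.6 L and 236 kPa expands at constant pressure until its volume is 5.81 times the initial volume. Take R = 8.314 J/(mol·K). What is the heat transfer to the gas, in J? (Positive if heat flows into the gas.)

T₁ = P₁V₁/(nR) = 236×20.6/(1.45×8.314) = 403 K.
Isobaric: P stays 236 kPa; V/T = const ⇒ T₂ = 2340 K, V₂ = 120 L.
W = PΔV = 236×(120−20.6) kPa·L = 23400 J.
ΔU = nCvΔT = 1.45×12.5×(2340−403) = 35100 J.
Q = ΔU + W = nCpΔT = 58500 J.

58500 J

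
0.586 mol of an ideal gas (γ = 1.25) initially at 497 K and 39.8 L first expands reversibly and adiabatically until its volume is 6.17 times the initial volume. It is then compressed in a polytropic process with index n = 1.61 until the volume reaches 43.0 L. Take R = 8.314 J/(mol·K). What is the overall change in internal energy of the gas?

8100 J

P₁ = nRT₁/V₁ = 0.586×8.314×497/39.8 = 60.8 kPa.
Step 1 — Adiabatic: TV^(γ−1) = const ⇒ T₂ = 497×(0.162)^0.250 = 315 K; PV^γ = const ⇒ P₂ = 6.26 kPa.
ΔU = nCvΔT = 0.586×33.3×(315−497) = -3540 J.
Q = 0 for an adiabatic process, so W = −ΔU = 3540 J.
State after step 1: P = 6.26 kPa, V = 246 L, T = 315 K.
Step 2 — Polytropic n=1.61: T₂ = T₁(V₁/V₂)^(n−1) = 315×(5.71)^0.61 = 913 K; P₂ = P₁(V₁/V₂)^n = 103 kPa.
W = (P₁V₁−P₂V₂)/(n−1) = (6.26×246−103×43.0)/0.61 = -4770 J.
ΔU = nCvΔT = 0.586×33.3×(913−315) = 11600 J.
Q = ΔU + W = 6870 J.
Net over both steps: W = -1230 J, Q = 6870 J, ΔU = 8100 J.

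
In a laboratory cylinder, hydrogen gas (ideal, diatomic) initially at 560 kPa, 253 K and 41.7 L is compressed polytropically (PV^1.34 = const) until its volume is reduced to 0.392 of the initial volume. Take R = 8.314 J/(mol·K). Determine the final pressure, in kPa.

Polytropic n=1.34: T₂ = T₁(V₁/V₂)^(n−1) = 253×(2.55)^0.34 = 348 K; P₂ = P₁(V₁/V₂)^n = 1960 kPa.

1960 kPa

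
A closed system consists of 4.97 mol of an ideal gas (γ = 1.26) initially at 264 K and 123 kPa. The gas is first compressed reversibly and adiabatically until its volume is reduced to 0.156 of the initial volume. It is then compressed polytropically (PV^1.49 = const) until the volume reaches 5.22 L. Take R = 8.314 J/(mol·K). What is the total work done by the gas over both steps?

-48100 J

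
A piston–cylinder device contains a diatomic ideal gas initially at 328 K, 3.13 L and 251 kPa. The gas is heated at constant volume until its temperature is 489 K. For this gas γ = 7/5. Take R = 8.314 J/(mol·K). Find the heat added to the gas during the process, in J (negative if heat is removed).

n = P₁V₁/(RT₁) = 251×3.13/(8.314×328) = 0.288 mol.
Isochoric: V stays 3.13 L; P/T = const ⇒ T₂ = 489 K, P₂ = 374 kPa.
W = 0 (no volume change).
ΔU = nCvΔT = 0.288×20.8×(489−328) = 964 J.
Q = ΔU = 964 J.

964 J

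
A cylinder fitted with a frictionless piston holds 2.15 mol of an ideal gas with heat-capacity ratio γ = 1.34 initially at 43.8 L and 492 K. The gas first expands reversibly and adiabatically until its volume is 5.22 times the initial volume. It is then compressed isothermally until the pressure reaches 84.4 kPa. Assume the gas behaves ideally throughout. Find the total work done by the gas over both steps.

4360 J

P₁ = nRT₁/V₁ = 2.15×8.314×492/43.8 = 201 kPa.
Step 1 — Adiabatic: TV^(γ−1) = const ⇒ T₂ = 492×(0.192)^0.340 = 281 K; PV^γ = const ⇒ P₂ = 21.9 kPa.
ΔU = nCvΔT = 2.15×24.5×(281−492) = -11100 J.
Q = 0 for an adiabatic process, so W = −ΔU = 11100 J.
State after step 1: P = 21.9 kPa, V = 229 L, T = 281 K.
Step 2 — Isothermal: T stays 281 K; PV = const ⇒ V₂ = 59.4 L, P₂ = 84.4 kPa.
ΔU = 0 (ideal gas, T constant).
W = nRT ln(V₂/V₁) = 2.15×8.314×281×ln(0.260) = -6760 J.
Q = ΔU + W = -6760 J.
Net over both steps: W = 4360 J, Q = -6760 J, ΔU = -11100 J.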